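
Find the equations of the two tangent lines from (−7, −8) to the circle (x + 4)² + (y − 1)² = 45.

2x + y = −22 and x − 2y = 9

Write the tangent as mx − y + (−8 − m·(−7)) = 0 and set its distance from the centre to 3√5:
[m·(3) − (9)]² = 45(m² + 1)
2m² + 3m − 2 = 0, so m = −2 or m = 1/2.
Through (−7, −8) these give 2x + y = −22 and x − 2y = 9.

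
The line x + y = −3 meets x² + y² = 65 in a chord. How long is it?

11√2

From the line, y = −x − 3. Substituting:
2x² + 6x − 56 = 0  ⟹  x² + 3x − 28 = 0
x = 4 or x = −7, giving (4, −7) and (−7, 4).
|(4, −7) − (−7, 4)| = √((11)² + (−11)²) = 11√2.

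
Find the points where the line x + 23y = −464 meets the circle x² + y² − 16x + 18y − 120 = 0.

(−4, −20) and (19, −21)

Substitute y = (−464 − x)/23:
530x² − 7950x − 40280 = 0  ⟹  x² − 15x − 76 = 0
x = 19 or x = −4, giving (19, −21) and (−4, −20).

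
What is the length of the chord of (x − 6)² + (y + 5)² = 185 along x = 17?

The line gives x = 17. Substituting into the circle:
y² + 10y − 39 = 0
y = 3 or y = −13, giving (17, 3) and (17, −13).
Chord length = distance between (17, 3) and (17, −13) = √256 = 16.

16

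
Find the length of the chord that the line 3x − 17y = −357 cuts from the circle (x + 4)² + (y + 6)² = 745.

From the line, y = (357 + 3x)/17. Substituting:
298x² + 5066x = 0  ⟹  x² + 17x = 0
x = 0 or x = −17, giving (0, 21) and (−17, 18).
|(0, 21) − (−17, 18)| = √((17)² + (3)²) = √298.

√298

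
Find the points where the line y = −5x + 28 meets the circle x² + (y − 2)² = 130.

From the line, y = −5x + 28. Substituting:
26x² − 260x + 546 = 0  ⟹  x² − 10x + 21 = 0
x = 7 or x = 3, giving (7, −7) and (3, 13).

(3, 13) and (7, −7)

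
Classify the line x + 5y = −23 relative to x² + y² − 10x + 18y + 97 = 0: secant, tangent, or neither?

Substituting the line into the circle gives 26x² − 294x + 884 = 0.
Δ = 86436 − 91936 = −5500.
No real roots: the line does not meet the circle.

neither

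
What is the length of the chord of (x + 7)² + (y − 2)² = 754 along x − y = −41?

The distance from (−7, 2) to the line is 32/√2, and r² = 754.
Half the chord is √(r² − d²) = √(242), so the full chord is 22√2.

22√2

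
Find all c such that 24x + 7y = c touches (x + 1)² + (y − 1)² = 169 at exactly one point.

For a tangent, require d(centre, line) = r = 13.
|24·(−1) + 7·1 − c| / √625 = 13
|c − (−17)| = 13·25, so c = 308 or c = −342.

c = −342 or c = 308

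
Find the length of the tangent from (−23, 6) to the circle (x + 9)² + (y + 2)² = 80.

6√5

With centre O = (−9, −2), |OP|² = 260 and r² = 80.
By the tangent–radius right angle, tangent length = √(|PO|² − r²) = √180 = 6√5.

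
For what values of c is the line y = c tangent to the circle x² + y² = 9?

c = −3 or c = 3

Tangency holds when the distance from the centre (0, 0) to the line equals the radius 3:
|0·0 + 1·0 − c| / √1 = 3
|c| = 3, so c = 3 or c = −3.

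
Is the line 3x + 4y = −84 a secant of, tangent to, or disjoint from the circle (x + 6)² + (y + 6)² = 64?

disjoint

Centre (−6, −6), r² = 64. Distance² from centre to line = (42)²/25 = 1764/25.
Since d² > r², the line lies outside the circle.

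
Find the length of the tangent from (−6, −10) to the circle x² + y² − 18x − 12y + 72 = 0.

2√109

Centre (9, 6), r² = 45. |PO|² = (−15)² + (−16)² = 481.
Power of the point: PT² = |PO|² − r² = 436, so PT = 2√109.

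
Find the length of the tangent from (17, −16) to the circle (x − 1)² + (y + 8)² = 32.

The centre is (1, −8) and r = 4√2. The square of the distance from P to the centre is 256 + 64 = 320.
By the tangent–radius right angle, tangent length = √(|PO|² − r²) = √288 = 12√2.

12√2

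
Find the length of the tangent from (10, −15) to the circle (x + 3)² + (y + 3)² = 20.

√293

The centre is (−3, −3) and r = 2√5. The square of the distance from P to the centre is 169 + 144 = 313.
Power of the point: PT² = |PO|² − r² = 293, so PT = √293.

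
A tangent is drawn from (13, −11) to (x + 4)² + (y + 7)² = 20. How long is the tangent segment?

√285

With centre O = (−4, −7), |OP|² = 305 and r² = 20.
By the tangent–radius right angle, tangent length = √(|PO|² − r²) = √285.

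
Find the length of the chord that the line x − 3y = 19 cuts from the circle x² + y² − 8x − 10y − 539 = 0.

14√10

Substitute y = (−19 + x)/3:
10x² − 140x − 3920 = 0  ⟹  x² − 14x − 392 = 0
x = 28 or x = −14, giving (28, 3) and (−14, −11).
Chord length = distance between (28, 3) and (−14, −11) = √1960 = 14√10.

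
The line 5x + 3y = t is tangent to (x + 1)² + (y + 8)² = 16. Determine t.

t = −29 ± 4√34

For a tangent, require d(centre, line) = r = 4.
|5·(−1) + 3·(−8) − t| / √34 = 4
|t − (−29)| = 4√34.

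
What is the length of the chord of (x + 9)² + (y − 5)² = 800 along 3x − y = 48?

The distance from (−9, 5) to the line is 80/√10, and r² = 800.
Half the chord is √(r² − d²) = √(160), so the full chord is 8√10.

8√10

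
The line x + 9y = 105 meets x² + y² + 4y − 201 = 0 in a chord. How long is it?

√82

Centre (0, −2), r² = 205. Perpendicular distance d from centre to line = |−123| / √82 = 123/√82.
Half the chord is √(r² − d²) = √(41/2), so the full chord is √82.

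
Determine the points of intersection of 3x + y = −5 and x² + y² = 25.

(−3, 4) and (0, −5)

Substitute y = −3x − 5:
10x² + 30x = 0  ⟹  x² + 3x = 0
x = 0 or x = −3, giving (0, −5) and (−3, 4).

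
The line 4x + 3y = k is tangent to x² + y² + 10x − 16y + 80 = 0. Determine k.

The line touches the circle iff its distance from (−5, 8) is 3:
|4·(−5) + 3·8 − k| / √25 = 3
|k − (4)| = 3·5, so k = 19 or k = −11.

k = −11 or k = 19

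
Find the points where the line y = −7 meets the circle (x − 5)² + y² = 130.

(−4, −7) and (14, −7)

Express y = −7 and substitute into the circle:
x² − 10x − 56 = 0
x = 14 or x = −4, giving (14, −7) and (−4, −7).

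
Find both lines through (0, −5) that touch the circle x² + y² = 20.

A line y − (−5) = m(x − (0)) is tangent when its distance from (0, 0) is 2√5:
[m·(0) − (5)]² = 20(m² + 1)
4m² − 1 = 0, so m = 1/2 or m = −1/2.
With m = 1/2: x − 2y = 10. With m = −1/2: x + 2y = −10.

x − 2y = 10 and x + 2y = −10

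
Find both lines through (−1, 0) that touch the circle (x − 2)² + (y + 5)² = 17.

Write the tangent as mx − y + (0 − m·(−1)) = 0 and set its distance from the centre to √17:
(3m − (−5))² = 17(m² + 1)
4m² − 15m − 4 = 0, so m = 4 or m = −1/4.
With m = 4: 4x − y = −4. With m = −1/4: x + 4y = −1.

4x − y = −4 and x + 4y = −1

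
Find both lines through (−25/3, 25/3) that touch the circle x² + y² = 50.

x + 7y = 50 and 7x + y = −50

Let a tangent through (−25/3, 25/3) have slope m. Its distance from (0, 0) must equal 5√2:
(25/3m − (−25/3))² = 50(m² + 1)
7m² + 50m + 7 = 0, so m = −1/7 or m = −7.
With m = −1/7: x + 7y = 50. With m = −7: 7x + y = −50.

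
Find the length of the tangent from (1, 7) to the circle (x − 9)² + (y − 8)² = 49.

4

The centre is (9, 8) and r = 7. The square of the distance from P to the centre is 64 + 1 = 65.
Power of the point: PT² = |PO|² − r² = 16, so PT = 4.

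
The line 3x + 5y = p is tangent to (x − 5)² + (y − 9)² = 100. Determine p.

For a tangent, require d(centre, line) = r = 10.
|3·5 + 5·9 − p| / √34 = 10
|p − (60)| = 10√34.

p = 60 ± 10√34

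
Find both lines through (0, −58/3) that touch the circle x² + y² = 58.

Let a tangent through (0, −58/3) have slope m. Its distance from (0, 0) must equal √58:
[m·(0) − (58/3)]² = 58(m² + 1)
9m² − 49 = 0, so m = 7/3 or m = −7/3.
With m = 7/3: 7x − 3y = 58. With m = −7/3: 7x + 3y = −58.

7x − 3y = 58 and 7x + 3y = −58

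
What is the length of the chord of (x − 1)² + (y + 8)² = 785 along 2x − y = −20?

22√5

Centre (1, −8), r² = 785. Perpendicular distance d from centre to line = |30| / √5 = 30/√5.
Chord = 2√(r² − d²) = 2·√(605) = 22√5.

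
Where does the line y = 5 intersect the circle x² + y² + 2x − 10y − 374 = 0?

Substitute y = 5:
x² + 2x − 399 = 0
x = 19 or x = −21, giving (19, 5) and (−21, 5).

(−21, 5) and (19, 5)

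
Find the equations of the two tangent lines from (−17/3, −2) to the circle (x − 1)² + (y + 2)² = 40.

3x + y = −19 and 3x − y = −15

Write the tangent as mx − y + (−2 − m·(−17/3)) = 0 and set its distance from the centre to 2√10:
(20/3m − (0))² = 40(m² + 1)
m² − 9 = 0, so m = −3 or m = 3.
With m = −3: 3x + y = −19. With m = 3: 3x − y = −15.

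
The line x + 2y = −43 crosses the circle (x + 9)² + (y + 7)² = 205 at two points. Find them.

Express y = (−43 − x)/2 and substitute into the circle:
5x² + 130x + 345 = 0  ⟹  x² + 26x + 69 = 0
x = −3 or x = −23, giving (−3, −20) and (−23, −10).

(−23, −10) and (−3, −20)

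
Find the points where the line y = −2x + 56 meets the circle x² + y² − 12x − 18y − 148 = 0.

From the line, y = −2x + 56. Substituting:
5x² − 200x + 1980 = 0  ⟹  x² − 40x + 396 = 0
x = 22 or x = 18, giving (22, 12) and (18, 20).

(18, 20) and (22, 12)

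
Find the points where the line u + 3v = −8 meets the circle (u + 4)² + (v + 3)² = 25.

Express v = (−8 − u)/3 and substitute into the circle:
10u² + 70u − 80 = 0  ⟹  u² + 7u − 8 = 0
u = 1 or u = −8, giving (1, −3) and (−8, 0).

(−8, 0) and (1, −3)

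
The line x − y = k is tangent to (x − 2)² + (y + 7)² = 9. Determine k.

k = 9 ± 3√2

For a tangent, require d(centre, line) = r = 3.
|1·2 − 1·(−7) − k| / √2 = 3
|k − (9)| = 3√2.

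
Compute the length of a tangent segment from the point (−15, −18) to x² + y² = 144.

9√5

Centre (0, 0), r² = 144. |PO|² = (−15)² + (−18)² = 549.
Power of the point: PT² = |PO|² − r² = 405, so PT = 9√5.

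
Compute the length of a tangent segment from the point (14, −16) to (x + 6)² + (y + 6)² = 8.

2√123

The centre is (−6, −6) and r = 2√2. The square of the distance from P to the centre is 400 + 100 = 500.
The tangent meets the radius at right angles, so tangent² = |PO|² − r² = 500 − 8 = 492.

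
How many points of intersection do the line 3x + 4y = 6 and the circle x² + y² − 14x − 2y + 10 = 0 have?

2

d² = (3·7 + 4·1 − (6))²/25 = 361/25; r² = 40.
Since d² < r², the line cuts the circle twice.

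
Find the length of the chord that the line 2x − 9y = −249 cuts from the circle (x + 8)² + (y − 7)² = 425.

2√85

From the line, y = (249 + 2x)/9. Substituting:
85x² + 2040x + 5355 = 0  ⟹  x² + 24x + 63 = 0
x = −3 or x = −21, giving (−3, 27) and (−21, 23).
|(−3, 27) − (−21, 23)| = √((18)² + (4)²) = 2√85.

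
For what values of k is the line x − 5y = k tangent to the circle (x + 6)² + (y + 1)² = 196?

k = −1 ± 14√26

The line touches the circle iff its distance from (−6, −1) is 14:
|1·(−6) − 5·(−1) − k| / √26 = 14
|k − (−1)| = 14√26.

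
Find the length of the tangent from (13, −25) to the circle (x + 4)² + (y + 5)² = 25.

The centre is (−4, −5) and r = 5. The square of the distance from P to the centre is 289 + 400 = 689.
Power of the point: PT² = |PO|² − r² = 664, so PT = 2√166.

2√166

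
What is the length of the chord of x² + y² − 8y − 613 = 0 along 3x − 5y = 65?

Centre (0, 4), r² = 629. Perpendicular distance d from centre to line = |−85| / √34 = 85/√34.
Half the chord is √(r² − d²) = √(833/2), so the full chord is 7√34.

7√34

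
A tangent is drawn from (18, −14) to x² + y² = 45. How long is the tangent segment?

5√19

The centre is (0, 0) and r = 3√5. The square of the distance from P to the centre is 324 + 196 = 520.
By the tangent–radius right angle, tangent length = √(|PO|² − r²) = √475 = 5√19.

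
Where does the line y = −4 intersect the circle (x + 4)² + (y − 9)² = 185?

(−8, −4) and (0, −4)

Express y = −4 and substitute into the circle:
x² + 8x = 0
x = 0 or x = −8, giving (0, −4) and (−8, −4).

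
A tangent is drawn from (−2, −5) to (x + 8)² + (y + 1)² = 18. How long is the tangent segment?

Centre (−8, −1), r² = 18. |PO|² = (6)² + (−4)² = 52.
By the tangent–radius right angle, tangent length = √(|PO|² − r²) = √34.

√34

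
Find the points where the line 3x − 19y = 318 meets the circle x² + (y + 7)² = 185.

Express y = (−318 + 3x)/19 and substitute into the circle:
370x² − 1110x − 32560 = 0  ⟹  x² − 3x − 88 = 0
x = 11 or x = −8, giving (11, −15) and (−8, −18).

(−8, −18) and (11, −15)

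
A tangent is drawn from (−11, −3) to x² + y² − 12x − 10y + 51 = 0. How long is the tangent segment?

Centre (6, 5), r² = 10. |PO|² = (−17)² + (−8)² = 353.
Power of the point: PT² = |PO|² − r² = 343, so PT = 7√7.

7√7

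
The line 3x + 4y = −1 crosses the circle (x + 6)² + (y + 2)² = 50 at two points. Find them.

Express y = (−1 − 3x)/4 and substitute into the circle:
25x² + 150x − 175 = 0  ⟹  x² + 6x − 7 = 0
x = 1 or x = −7, giving (1, −1) and (−7, 5).

(−7, 5) and (1, −1)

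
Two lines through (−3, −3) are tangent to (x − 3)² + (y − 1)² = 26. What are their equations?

5x − y = −12 and x + 5y = −18

A line y − (−3) = m(x − (−3)) is tangent when its distance from (3, 1) is √26:
(6m − (4))² = 26(m² + 1)
5m² − 24m − 5 = 0, so m = 5 or m = −1/5.
With m = 5: 5x − y = −12. With m = −1/5: x + 5y = −18.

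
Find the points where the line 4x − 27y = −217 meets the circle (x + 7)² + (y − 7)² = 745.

(−34, 3) and (20, 11)

Substitute y = (217 + 4x)/27:
745x² + 10430x − 506600 = 0  ⟹  x² + 14x − 680 = 0
x = 20 or x = −34, giving (20, 11) and (−34, 3).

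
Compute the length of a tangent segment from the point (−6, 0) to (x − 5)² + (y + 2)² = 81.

2√11

The centre is (5, −2) and r = 9. The square of the distance from P to the centre is 121 + 4 = 125.
Power of the point: PT² = |PO|² − r² = 44, so PT = 2√11.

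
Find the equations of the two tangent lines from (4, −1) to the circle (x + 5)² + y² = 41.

A line y − (−1) = m(x − (4)) is tangent when its distance from (−5, 0) is √41:
[m·(−9) − (1)]² = 41(m² + 1)
20m² + 9m − 20 = 0, so m = −5/4 or m = 4/5.
With m = −5/4: 5x + 4y = 16. With m = 4/5: 4x − 5y = 21.

5x + 4y = 16 and 4x − 5y = 21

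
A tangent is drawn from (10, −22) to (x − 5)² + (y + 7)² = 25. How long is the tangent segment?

15

Centre (5, −7), r² = 25. |PO|² = (5)² + (−15)² = 250.
The tangent meets the radius at right angles, so tangent² = |PO|² − r² = 250 − 25 = 225.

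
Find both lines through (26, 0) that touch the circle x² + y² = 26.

Let a tangent through (26, 0) have slope m. Its distance from (0, 0) must equal √26:
[m·(−26) − (0)]² = 26(m² + 1)
25m² − 1 = 0, so m = 1/5 or m = −1/5.
With m = 1/5: x − 5y = 26. With m = −1/5: x + 5y = 26.

x − 5y = 26 and x + 5y = 26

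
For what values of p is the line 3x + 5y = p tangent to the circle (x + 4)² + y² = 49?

The line touches the circle iff its distance from (−4, 0) is 7:
|3·(−4) + 5·0 − p| / √34 = 7
|p − (−12)| = 7√34.

p = −12 ± 7√34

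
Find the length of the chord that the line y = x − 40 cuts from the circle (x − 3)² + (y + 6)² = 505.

7√2

The distance from (3, −6) to the line is 31/√2, and r² = 505.
Chord = 2√(r² − d²) = 2·√(49/2) = 7√2.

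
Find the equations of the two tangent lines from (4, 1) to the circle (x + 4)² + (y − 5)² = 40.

A line y − (1) = m(x − (4)) is tangent when its distance from (−4, 5) is 2√10:
(−8m − (4))² = 40(m² + 1)
3m² + 8m − 3 = 0, so m = 1/3 or m = −3.
With m = 1/3: x − 3y = 1. With m = −3: 3x + y = 13.

x − 3y = 1 and 3x + y = 13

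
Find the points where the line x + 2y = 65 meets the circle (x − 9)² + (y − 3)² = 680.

Substitute y = (65 − x)/2:
5x² − 190x + 1085 = 0  ⟹  x² − 38x + 217 = 0
x = 31 or x = 7, giving (31, 17) and (7, 29).

(7, 29) and (31, 17)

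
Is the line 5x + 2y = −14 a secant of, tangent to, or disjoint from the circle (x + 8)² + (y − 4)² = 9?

Centre (−8, 4), r² = 9. Distance² from centre to line = (−18)²/29 = 324/29.
Since d² > r², the line lies outside the circle.

disjoint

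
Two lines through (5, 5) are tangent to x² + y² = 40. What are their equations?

Write the tangent as mx − y + (5 − m·(5)) = 0 and set its distance from the centre to 2√10:
[m·(−5) − (−5)]² = 40(m² + 1)
3m² + 10m + 3 = 0, so m = −1/3 or m = −3.
Through (5, 5) these give x + 3y = 20 and 3x + y = 20.

x + 3y = 20 and 3x + y = 20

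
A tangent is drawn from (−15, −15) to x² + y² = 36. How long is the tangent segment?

Centre (0, 0), r² = 36. |PO|² = (−15)² + (−15)² = 450.
Power of the point: PT² = |PO|² − r² = 414, so PT = 3√46.

3√46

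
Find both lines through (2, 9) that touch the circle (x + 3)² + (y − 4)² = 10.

x − 3y = −25 and 3x − y = −3

A line y − (9) = m(x − (2)) is tangent when its distance from (−3, 4) is √10:
[m·(−5) − (−5)]² = 10(m² + 1)
3m² − 10m + 3 = 0, so m = 1/3 or m = 3.
With m = 1/3: x − 3y = −25. With m = 3: 3x − y = −3.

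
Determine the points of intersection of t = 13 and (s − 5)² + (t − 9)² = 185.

(−8, 13) and (18, 13)

Substitute t = 13:
s² − 10s − 144 = 0
s = 18 or s = −8, giving (18, 13) and (−8, 13).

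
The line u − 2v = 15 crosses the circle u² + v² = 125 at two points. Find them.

(−5, −10) and (11, −2)

From the line, v = (−15 + u)/2. Substituting:
5u² − 30u − 275 = 0  ⟹  u² − 6u − 55 = 0
u = 11 or u = −5, giving (11, −2) and (−5, −10).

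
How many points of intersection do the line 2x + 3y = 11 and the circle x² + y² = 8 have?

0

d² = (2·0 + 3·0 − (11))²/13 = 121/13; r² = 8.
Since d² > r², the line lies outside the circle.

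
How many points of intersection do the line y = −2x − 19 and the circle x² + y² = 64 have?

Centre (0, 0), r² = 64. Distance² from centre to line = (19)²/5 = 361/5.
Since d² > r², the line lies outside the circle.

0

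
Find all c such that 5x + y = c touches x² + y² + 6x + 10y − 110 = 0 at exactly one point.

c = −20 ± 12√26

Tangency holds when the distance from the centre (−3, −5) to the line equals the radius 12:
|5·(−3) + 1·(−5) − c| / √26 = 12
|c − (−20)| = 12√26.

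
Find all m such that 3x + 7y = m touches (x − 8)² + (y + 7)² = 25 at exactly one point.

m = −25 ± 5√58

Tangency holds when the distance from the centre (8, −7) to the line equals the radius 5:
|3·8 + 7·(−7) − m| / √58 = 5
|m − (−25)| = 5√58.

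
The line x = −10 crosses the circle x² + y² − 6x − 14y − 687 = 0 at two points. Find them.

The line gives x = −10. Substituting into the circle:
y² − 14y − 527 = 0
y = 31 or y = −17, giving (−10, 31) and (−10, −17).

(−10, −17) and (−10, 31)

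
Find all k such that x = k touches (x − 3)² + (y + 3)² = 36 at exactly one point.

Tangency holds when the distance from the centre (3, −3) to the line equals the radius 6:
|1·3 + 0·(−3) − k| / √1 = 6
|k − (3)| = 6, so k = 9 or k = −3.

k = −3 or k = 9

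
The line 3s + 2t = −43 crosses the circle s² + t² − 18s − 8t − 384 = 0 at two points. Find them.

From the line, t = (−43 − 3s)/2. Substituting:
13s² + 234s + 1001 = 0  ⟹  s² + 18s + 77 = 0
s = −7 or s = −11, giving (−7, −11) and (−11, −5).

(−11, −5) and (−7, −11)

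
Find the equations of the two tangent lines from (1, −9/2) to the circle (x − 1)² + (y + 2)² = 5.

Write the tangent as mx − y + (−9/2 − m·(1)) = 0 and set its distance from the centre to √5:
(0m − (5/2))² = 5(m² + 1)
4m² − 1 = 0, so m = −1/2 or m = 1/2.
Through (1, −9/2) these give x + 2y = −8 and x − 2y = 10.

x + 2y = −8 and x − 2y = 10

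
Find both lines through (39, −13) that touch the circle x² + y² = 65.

4x + 7y = 65 and x + 8y = −65

A line y − (−13) = m(x − (39)) is tangent when its distance from (0, 0) is √65:
[m·(−39) − (13)]² = 65(m² + 1)
56m² + 39m + 4 = 0, so m = −4/7 or m = −1/8.
With m = −4/7: 4x + 7y = 65. With m = −1/8: x + 8y = −65.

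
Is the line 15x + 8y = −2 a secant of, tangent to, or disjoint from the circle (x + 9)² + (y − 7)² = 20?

disjoint

d² = (15·(−9) + 8·7 − (−2))²/289 = 5929/289; r² = 20.
Since d² > r², the line lies outside the circle.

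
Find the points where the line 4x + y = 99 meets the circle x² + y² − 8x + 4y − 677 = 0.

Substitute y = −4x + 99:
17x² − 816x + 9520 = 0  ⟹  x² − 48x + 560 = 0
x = 28 or x = 20, giving (28, −13) and (20, 19).

(20, 19) and (28, −13)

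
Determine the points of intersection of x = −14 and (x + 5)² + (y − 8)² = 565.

(−14, −14) and (−14, 30)

The line gives x = −14. Substituting into the circle:
y² − 16y − 420 = 0
y = 30 or y = −14, giving (−14, 30) and (−14, −14).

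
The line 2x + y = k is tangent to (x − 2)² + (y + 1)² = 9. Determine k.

For a tangent, require d(centre, line) = r = 3.
|2·2 + 1·(−1) − k| / √5 = 3
|k − (3)| = 3√5.

k = 3 ± 3√5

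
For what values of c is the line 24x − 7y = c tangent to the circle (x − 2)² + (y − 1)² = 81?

c = −184 or c = 266

The line touches the circle iff its distance from (2, 1) is 9:
|24·2 − 7·1 − c| / √625 = 9
|c − (41)| = 9·25, so c = 266 or c = −184.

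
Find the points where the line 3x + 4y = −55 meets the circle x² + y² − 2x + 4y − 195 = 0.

From the line, y = (−55 − 3x)/4. Substituting:
25x² + 250x − 975 = 0  ⟹  x² + 10x − 39 = 0
x = 3 or x = −13, giving (3, −16) and (−13, −4).

(−13, −4) and (3, −16)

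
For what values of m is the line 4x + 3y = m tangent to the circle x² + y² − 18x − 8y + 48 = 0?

The line touches the circle iff its distance from (9, 4) is 7:
|4·9 + 3·4 − m| / √25 = 7
|m − (48)| = 7·5, so m = 83 or m = 13.

m = 13 or m = 83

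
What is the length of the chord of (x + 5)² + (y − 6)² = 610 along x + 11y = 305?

Substitute y = (305 − x)/11:
122x² + 732x − 13664 = 0  ⟹  x² + 6x − 112 = 0
x = 8 or x = −14, giving (8, 27) and (−14, 29).
|(8, 27) − (−14, 29)| = √((22)² + (−2)²) = 2√122.

2√122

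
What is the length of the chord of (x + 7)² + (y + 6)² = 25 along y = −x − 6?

√2

Centre (−7, −6), r² = 25. Perpendicular distance d from centre to line = |−7| / √2 = 7/√2.
Half the chord is √(r² − d²) = √(1/2), so the full chord is √2.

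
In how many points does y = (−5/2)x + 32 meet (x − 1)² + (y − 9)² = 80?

2

Centre (1, 9), r² = 80. Distance² from centre to line = (−41)²/29 = 1681/29.
Since d² < r², the line cuts the circle twice.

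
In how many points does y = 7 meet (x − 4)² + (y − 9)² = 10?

2

d² = (0·4 + 1·9 − (7))² = 4; r² = 10.
Since d² < r², the line cuts the circle twice.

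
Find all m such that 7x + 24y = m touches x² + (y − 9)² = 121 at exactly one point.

For a tangent, require d(centre, line) = r = 11.
|7·0 + 24·9 − m| / √625 = 11
|m − (216)| = 11·25, so m = 491 or m = −59.

m = −59 or m = 491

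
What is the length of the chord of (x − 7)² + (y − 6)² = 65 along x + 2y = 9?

6√5

Express y = (9 − x)/2 and substitute into the circle:
5x² − 50x − 55 = 0  ⟹  x² − 10x − 11 = 0
x = 11 or x = −1, giving (11, −1) and (−1, 5).
Chord length = distance between (11, −1) and (−1, 5) = √180 = 6√5.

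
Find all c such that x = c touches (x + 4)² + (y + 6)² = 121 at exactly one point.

c = −15 or c = 7

Tangency holds when the distance from the centre (−4, −6) to the line equals the radius 11:
|1·(−4) + 0·(−6) − c| / √1 = 11
|c − (−4)| = 11, so c = 7 or c = −15.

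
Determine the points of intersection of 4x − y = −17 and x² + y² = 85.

(−6, −7) and (−2, 9)

Express y = 4x + 17 and substitute into the circle:
17x² + 136x + 204 = 0  ⟹  x² + 8x + 12 = 0
x = −2 or x = −6, giving (−2, 9) and (−6, −7).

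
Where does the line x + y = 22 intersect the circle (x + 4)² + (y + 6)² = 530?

(9, 13) and (15, 7)

Substitute y = −x + 22:
2x² − 48x + 270 = 0  ⟹  x² − 24x + 135 = 0
x = 15 or x = 9, giving (15, 7) and (9, 13).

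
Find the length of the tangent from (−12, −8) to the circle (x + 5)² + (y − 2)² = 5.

Centre (−5, 2), r² = 5. |PO|² = (−7)² + (−10)² = 149.
Power of the point: PT² = |PO|² − r² = 144, so PT = 12.

12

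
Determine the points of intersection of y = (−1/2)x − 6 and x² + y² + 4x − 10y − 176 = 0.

(−16, 2) and (4, −8)

From the line, y = (−12 − x)/2. Substituting:
5x² + 60x − 320 = 0  ⟹  x² + 12x − 64 = 0
x = 4 or x = −16, giving (4, −8) and (−16, 2).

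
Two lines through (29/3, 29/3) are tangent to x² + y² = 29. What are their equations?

5x − 2y = 29 and 2x − 5y = −29

A line y − (29/3) = m(x − (29/3)) is tangent when its distance from (0, 0) is √29:
[m·(−29/3) − (−29/3)]² = 29(m² + 1)
10m² − 29m + 10 = 0, so m = 5/2 or m = 2/5.
Through (29/3, 29/3) these give 5x − 2y = 29 and 2x − 5y = −29.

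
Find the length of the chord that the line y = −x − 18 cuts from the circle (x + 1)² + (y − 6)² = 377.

15√2

Substitute y = −x − 18:
2x² + 50x + 200 = 0  ⟹  x² + 25x + 100 = 0
x = −5 or x = −20, giving (−5, −13) and (−20, 2).
Chord length = distance between (−5, −13) and (−20, 2) = √450 = 15√2.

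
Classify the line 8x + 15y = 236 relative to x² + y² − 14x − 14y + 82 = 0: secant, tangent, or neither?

neither

Substituting the line into the circle gives 289x² − 5246x + 24586 = 0.
Discriminant = (−5246)² − 4·289·(24586) = −900900 < 0.
No real roots: the line does not meet the circle.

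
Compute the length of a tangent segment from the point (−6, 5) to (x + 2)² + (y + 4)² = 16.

Centre (−2, −4), r² = 16. |PO|² = (−4)² + (9)² = 97.
Power of the point: PT² = |PO|² − r² = 81, so PT = 9.

9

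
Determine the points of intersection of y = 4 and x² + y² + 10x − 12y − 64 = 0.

(−16, 4) and (6, 4)

Substitute y = 4:
x² + 10x − 96 = 0
x = 6 or x = −16, giving (6, 4) and (−16, 4).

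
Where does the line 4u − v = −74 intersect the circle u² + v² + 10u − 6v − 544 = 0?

From the line, v = 4u + 74. Substituting:
17u² + 578u + 4488 = 0  ⟹  u² + 34u + 264 = 0
u = −12 or u = −22, giving (−12, 26) and (−22, −14).

(−22, −14) and (−12, 26)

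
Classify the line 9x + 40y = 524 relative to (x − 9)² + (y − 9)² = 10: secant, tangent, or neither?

Substituting the line into the circle gives 1681x² − 31752x + 140496 = 0.
Δ = 1008189504 − 944695104 = 63494400.
Two real roots: the line is a secant.

secant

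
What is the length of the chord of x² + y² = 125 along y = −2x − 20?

6√5

Express y = −2x − 20 and substitute into the circle:
5x² + 80x + 275 = 0  ⟹  x² + 16x + 55 = 0
x = −5 or x = −11, giving (−5, −10) and (−11, 2).
|(−5, −10) − (−11, 2)| = √((6)² + (−12)²) = 6√5.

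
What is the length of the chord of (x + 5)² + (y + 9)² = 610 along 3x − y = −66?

Express y = 3x + 66 and substitute into the circle:
10x² + 460x + 5040 = 0  ⟹  x² + 46x + 504 = 0
x = −18 or x = −28, giving (−18, 12) and (−28, −18).
|(−18, 12) − (−28, −18)| = √((10)² + (30)²) = 10√10.

10√10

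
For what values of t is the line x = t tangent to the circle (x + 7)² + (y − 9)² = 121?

Tangency holds when the distance from the centre (−7, 9) to the line equals the radius 11:
|1·(−7) + 0·9 − t| / √1 = 11
|t − (−7)| = 11, so t = 4 or t = −18.

t = −18 or t = 4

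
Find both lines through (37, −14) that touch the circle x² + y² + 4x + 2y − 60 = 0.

Write the tangent as mx − y + (−14 − m·(37)) = 0 and set its distance from the centre to √65:
(−39m − (13))² = 65(m² + 1)
56m² + 39m + 4 = 0, so m = −1/8 or m = −4/7.
With m = −1/8: x + 8y = −75. With m = −4/7: 4x + 7y = 50.

x + 8y = −75 and 4x + 7y = 50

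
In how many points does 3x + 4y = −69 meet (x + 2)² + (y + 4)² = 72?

0

Centre (−2, −4), r² = 72. Distance² from centre to line = (47)²/25 = 2209/25.
Since d² > r², the line lies outside the circle.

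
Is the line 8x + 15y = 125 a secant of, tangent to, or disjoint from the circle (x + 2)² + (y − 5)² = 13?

disjoint

Substituting the line into the circle gives 289x² + 100x + 475 = 0.
Discriminant = (100)² − 4·289·(475) = −539100 < 0.
No real roots: the line does not meet the circle.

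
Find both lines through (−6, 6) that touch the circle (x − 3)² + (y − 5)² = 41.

4x − 5y = −54 and 5x + 4y = −6

A line y − (6) = m(x − (−6)) is tangent when its distance from (3, 5) is √41:
[m·(9) − (−1)]² = 41(m² + 1)
20m² + 9m − 20 = 0, so m = 4/5 or m = −5/4.
Through (−6, 6) these give 4x − 5y = −54 and 5x + 4y = −6.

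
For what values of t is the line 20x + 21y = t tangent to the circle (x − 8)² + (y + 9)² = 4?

t = −87 or t = 29

For a tangent, require d(centre, line) = r = 2.
|20·8 + 21·(−9) − t| / √841 = 2
|t − (−29)| = 2·29, so t = 29 or t = −87.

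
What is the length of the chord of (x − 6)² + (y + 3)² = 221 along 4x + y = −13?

6√17

Centre (6, −3), r² = 221. Perpendicular distance d from centre to line = |34| / √17 = 34/√17.
Chord = 2√(r² − d²) = 2·√(153) = 6√17.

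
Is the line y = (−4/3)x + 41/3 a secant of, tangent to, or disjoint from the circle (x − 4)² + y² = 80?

secant

Substituting the line into the circle gives 25x² − 400x + 1105 = 0.
Discriminant = (−400)² − 4·25·(1105) = 49500 > 0.
Two real roots: the line is a secant.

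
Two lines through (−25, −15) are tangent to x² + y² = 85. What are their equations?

Write the tangent as mx − y + (−15 − m·(−25)) = 0 and set its distance from the centre to √85:
(25m − (15))² = 85(m² + 1)
54m² − 75m + 14 = 0, so m = 7/6 or m = 2/9.
Through (−25, −15) these give 7x − 6y = −85 and 2x − 9y = 85.

7x − 6y = −85 and 2x − 9y = 85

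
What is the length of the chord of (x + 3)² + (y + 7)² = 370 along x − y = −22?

Centre (−3, −7), r² = 370. Perpendicular distance d from centre to line = |26| / √2 = 26/√2.
Chord = 2√(r² − d²) = 2·√(32) = 8√2.

8√2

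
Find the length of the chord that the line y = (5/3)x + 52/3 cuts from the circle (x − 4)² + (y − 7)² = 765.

9√34

The distance from (4, 7) to the line is 51/√34, and r² = 765.
Half the chord is √(r² − d²) = √(1377/2), so the full chord is 9√34.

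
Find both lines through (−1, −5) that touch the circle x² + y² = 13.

2x − 3y = 13 and 3x + 2y = −13

Write the tangent as mx − y + (−5 − m·(−1)) = 0 and set its distance from the centre to √13:
(1m − (5))² = 13(m² + 1)
6m² + 5m − 6 = 0, so m = 2/3 or m = −3/2.
With m = 2/3: 2x − 3y = 13. With m = −3/2: 3x + 2y = −13.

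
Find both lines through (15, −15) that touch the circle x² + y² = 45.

2x + y = 15 and x + 2y = −15

Let a tangent through (15, −15) have slope m. Its distance from (0, 0) must equal 3√5:
(−15m − (15))² = 45(m² + 1)
2m² + 5m + 2 = 0, so m = −2 or m = −1/2.
Through (15, −15) these give 2x + y = 15 and x + 2y = −15.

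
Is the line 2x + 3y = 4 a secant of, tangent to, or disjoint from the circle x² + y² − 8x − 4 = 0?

secant

Substituting the line into the circle gives 13x² − 88x − 20 = 0.
Discriminant = (−88)² − 4·13·(−20) = 8784 > 0.
Two real roots: the line is a secant.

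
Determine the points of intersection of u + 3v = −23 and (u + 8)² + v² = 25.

(−11, −4) and (−8, −5)

From the line, v = (−23 − u)/3. Substituting:
10u² + 190u + 880 = 0  ⟹  u² + 19u + 88 = 0
u = −8 or u = −11, giving (−8, −5) and (−11, −4).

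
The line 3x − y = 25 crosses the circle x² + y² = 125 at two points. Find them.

(5, −10) and (10, 5)

Substitute y = 3x − 25:
10x² − 150x + 500 = 0  ⟹  x² − 15x + 50 = 0
x = 10 or x = 5, giving (10, 5) and (5, −10).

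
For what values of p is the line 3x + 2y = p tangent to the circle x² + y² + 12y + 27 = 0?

p = −12 ± 3√13

Tangency holds when the distance from the centre (0, −6) to the line equals the radius 3:
|3·0 + 2·(−6) − p| / √13 = 3
|p − (−12)| = 3√13.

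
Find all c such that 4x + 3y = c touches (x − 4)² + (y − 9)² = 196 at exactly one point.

c = −27 or c = 113

The line touches the circle iff its distance from (4, 9) is 14:
|4·4 + 3·9 − c| / √25 = 14
|c − (43)| = 14·5, so c = 113 or c = −27.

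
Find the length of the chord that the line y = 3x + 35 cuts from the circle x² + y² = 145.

3√10

Express y = 3x + 35 and substitute into the circle:
10x² + 210x + 1080 = 0  ⟹  x² + 21x + 108 = 0
x = −9 or x = −12, giving (−9, 8) and (−12, −1).
Chord length = distance between (−9, 8) and (−12, −1) = √90 = 3√10.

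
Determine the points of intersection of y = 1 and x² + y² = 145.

Express y = 1 and substitute into the circle:
x² − 144 = 0
x = 12 or x = −12, giving (12, 1) and (−12, 1).

(−12, 1) and (12, 1)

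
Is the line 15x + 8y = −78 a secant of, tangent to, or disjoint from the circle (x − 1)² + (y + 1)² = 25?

tangent

d² = (15·1 + 8·(−1) − (−78))²/289 = 25; r² = 25.
Since d² = r², the line is tangent.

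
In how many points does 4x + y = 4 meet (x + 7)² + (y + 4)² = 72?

Substituting the line into the circle gives 17x² − 50x + 41 = 0.
Δ = 2500 − 2788 = −288.
No real roots: the line does not meet the circle.

0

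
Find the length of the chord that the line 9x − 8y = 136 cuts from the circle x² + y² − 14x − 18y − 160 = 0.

2√145

The distance from (7, 9) to the line is 145/√145, and r² = 290.
Chord = 2√(r² − d²) = 2·√(145) = 2√145.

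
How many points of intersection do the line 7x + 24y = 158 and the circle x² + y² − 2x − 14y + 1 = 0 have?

2

Centre (1, 7), r² = 49. Distance² from centre to line = (17)²/625 = 289/625.
Since d² < r², the line cuts the circle twice.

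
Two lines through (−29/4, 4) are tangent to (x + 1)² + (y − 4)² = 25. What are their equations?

A line y − (4) = m(x − (−29/4)) is tangent when its distance from (−1, 4) is 5:
(25/4m − (0))² = 25(m² + 1)
9m² − 16 = 0, so m = 4/3 or m = −4/3.
Through (−29/4, 4) these give 4x − 3y = −41 and 4x + 3y = −17.

4x − 3y = −41 and 4x + 3y = −17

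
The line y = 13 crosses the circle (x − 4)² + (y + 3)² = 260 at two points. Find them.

(2, 13) and (6, 13)

Express y = 13 and substitute into the circle:
x² − 8x + 12 = 0
x = 6 or x = 2, giving (6, 13) and (2, 13).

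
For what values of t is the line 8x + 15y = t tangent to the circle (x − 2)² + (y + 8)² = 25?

t = −189 or t = −19

For a tangent, require d(centre, line) = r = 5.
|8·2 + 15·(−8) − t| / √289 = 5
|t − (−104)| = 5·17, so t = −19 or t = −189.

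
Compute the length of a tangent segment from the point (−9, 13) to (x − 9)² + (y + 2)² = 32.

√517

Centre (9, −2), r² = 32. |PO|² = (−18)² + (15)² = 549.
By the tangent–radius right angle, tangent length = √(|PO|² − r²) = √517.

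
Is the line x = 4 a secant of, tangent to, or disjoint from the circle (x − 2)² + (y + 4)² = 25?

secant

Centre (2, −4), r² = 25. Distance² from centre to line = (−2)² = 4.
Since d² < r², the line cuts the circle twice.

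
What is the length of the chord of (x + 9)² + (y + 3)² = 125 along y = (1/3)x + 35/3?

√10

The distance from (−9, −3) to the line is 35/√10, and r² = 125.
Half the chord is √(r² − d²) = √(5/2), so the full chord is √10.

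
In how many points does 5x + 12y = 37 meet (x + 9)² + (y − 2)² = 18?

0

d² = (5·(−9) + 12·2 − (37))²/169 = 3364/169; r² = 18.
Since d² > r², the line lies outside the circle.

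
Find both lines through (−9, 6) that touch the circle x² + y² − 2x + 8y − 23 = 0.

3x + y = −21 and x + 3y = 9

Write the tangent as mx − y + (6 − m·(−9)) = 0 and set its distance from the centre to 2√10:
(10m − (−10))² = 40(m² + 1)
3m² + 10m + 3 = 0, so m = −3 or m = −1/3.
With m = −3: 3x + y = −21. With m = −1/3: x + 3y = 9.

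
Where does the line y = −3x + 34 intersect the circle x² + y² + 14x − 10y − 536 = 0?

From the line, y = −3x + 34. Substituting:
10x² − 160x + 280 = 0  ⟹  x² − 16x + 28 = 0
x = 14 or x = 2, giving (14, −8) and (2, 28).

(2, 28) and (14, −8)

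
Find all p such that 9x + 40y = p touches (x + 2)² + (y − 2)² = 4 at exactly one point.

p = −20 or p = 144

The line touches the circle iff its distance from (−2, 2) is 2:
|9·(−2) + 40·2 − p| / √1681 = 2
|p − (62)| = 2·41, so p = 144 or p = −20.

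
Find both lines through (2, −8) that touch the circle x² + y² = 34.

Let a tangent through (2, −8) have slope m. Its distance from (0, 0) must equal √34:
[m·(−2) − (8)]² = 34(m² + 1)
15m² − 16m − 15 = 0, so m = 5/3 or m = −3/5.
With m = 5/3: 5x − 3y = 34. With m = −3/5: 3x + 5y = −34.

5x − 3y = 34 and 3x + 5y = −34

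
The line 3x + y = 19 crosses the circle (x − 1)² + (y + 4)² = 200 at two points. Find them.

(3, 10) and (11, −14)

Substitute y = −3x + 19:
10x² − 140x + 330 = 0  ⟹  x² − 14x + 33 = 0
x = 11 or x = 3, giving (11, −14) and (3, 10).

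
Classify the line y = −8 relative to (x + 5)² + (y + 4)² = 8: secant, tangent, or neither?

Substituting the line into the circle gives x² + 10x + 33 = 0.
Discriminant = (10)² − 4·1·(33) = −32 < 0.
No real roots: the line does not meet the circle.

neither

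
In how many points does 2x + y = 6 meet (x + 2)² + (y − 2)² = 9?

Substituting the line into the circle gives 5x² − 12x + 11 = 0.
Discriminant = (−12)² − 4·5·(11) = −76 < 0.
No real roots: the line does not meet the circle.

0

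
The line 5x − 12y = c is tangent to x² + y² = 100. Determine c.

c = −130 or c = 130

Tangency holds when the distance from the centre (0, 0) to the line equals the radius 10:
|5·0 − 12·0 − c| / √169 = 10
|c| = 10·13, so c = 130 or c = −130.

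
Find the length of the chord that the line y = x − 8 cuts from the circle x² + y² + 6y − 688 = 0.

The distance from (0, −3) to the line is 5/√2, and r² = 697.
Half the chord is √(r² − d²) = √(1369/2), so the full chord is 37√2.

37√2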